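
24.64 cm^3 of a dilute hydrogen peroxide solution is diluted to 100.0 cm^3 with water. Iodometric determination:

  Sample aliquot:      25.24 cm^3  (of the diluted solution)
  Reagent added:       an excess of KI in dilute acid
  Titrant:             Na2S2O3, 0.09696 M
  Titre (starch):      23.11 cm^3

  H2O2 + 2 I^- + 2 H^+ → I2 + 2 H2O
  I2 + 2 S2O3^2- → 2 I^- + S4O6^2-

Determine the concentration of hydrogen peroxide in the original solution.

0.1801 M

n(S2O3^2-) = 0.02311 × 0.09696 = 2.241 × 10^-3 mol
n(I2) = n(S2O3^2-)/2 = 1.120 × 10^-3 mol
n(H2O2) in the aliquot = 1.120 × 10^-3 mol (1:1 ratio)
[H2O2]_dilute = 1.120 × 10^-3 / 0.02524 = 0.04439 mol/L
[H2O2]_original = 0.04439 × 100.0/24.64 = 0.1801 mol/L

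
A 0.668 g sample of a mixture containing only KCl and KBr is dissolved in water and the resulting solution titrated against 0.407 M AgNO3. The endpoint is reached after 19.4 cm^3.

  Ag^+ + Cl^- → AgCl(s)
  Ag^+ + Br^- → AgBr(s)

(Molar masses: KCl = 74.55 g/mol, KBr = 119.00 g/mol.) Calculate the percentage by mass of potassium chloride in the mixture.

n(AgNO3) = 0.0194 × 0.407 = 7.90 × 10^-3 mol
Let x = n(KCl), y = n(KBr).
Titrant: 1x + 1y = 7.90 × 10^-3;  mass: 74.55x + 119.00y = 0.668
Solving, x = 6.11 × 10^-3 mol, y = 1.79 × 10^-3 mol
mass of KCl = 6.11 × 10^-3 × 74.55 = 0.456 g
% KCl = 0.456 / 0.668 × 100 = 68.2 %

68.2 %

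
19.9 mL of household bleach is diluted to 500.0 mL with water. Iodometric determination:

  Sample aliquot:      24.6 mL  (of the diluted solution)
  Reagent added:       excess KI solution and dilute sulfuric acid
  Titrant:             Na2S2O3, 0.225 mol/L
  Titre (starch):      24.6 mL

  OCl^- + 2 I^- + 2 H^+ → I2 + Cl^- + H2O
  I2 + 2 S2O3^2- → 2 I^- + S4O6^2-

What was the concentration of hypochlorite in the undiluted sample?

n(S2O3^2-) = 0.0246 × 0.225 = 5.54 × 10^-3 mol
n(I2) = n(S2O3^2-)/2 = 2.77 × 10^-3 mol
n(OCl^-) in the aliquot = 2.77 × 10^-3 mol (1:1 ratio)
[OCl^-]_dilute = 2.77 × 10^-3 / 0.0246 = 0.113 mol/L
[OCl^-]_original = 0.113 × 500.0/19.9 = 2.83 mol/L

2.83 mol/L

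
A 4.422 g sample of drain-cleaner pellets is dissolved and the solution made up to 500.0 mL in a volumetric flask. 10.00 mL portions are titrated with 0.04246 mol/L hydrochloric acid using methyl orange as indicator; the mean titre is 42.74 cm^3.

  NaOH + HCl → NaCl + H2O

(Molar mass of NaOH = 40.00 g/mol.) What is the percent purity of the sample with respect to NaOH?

n(HCl) per titration = 0.04274 × 0.04246 = 1.815 × 10^-3 mol
n(NaOH) in each aliquot = 1.815 × 10^-3 mol (1:1 ratio)
n(NaOH) in the whole flask = 1.815 × 10^-3 × 500.0/10.00 = 0.09074 mol
mass of NaOH = 0.09074 × 40.00 = 3.629 g
% NaOH = 3.629 / 4.422 × 100 = 82.08 %

82.08 %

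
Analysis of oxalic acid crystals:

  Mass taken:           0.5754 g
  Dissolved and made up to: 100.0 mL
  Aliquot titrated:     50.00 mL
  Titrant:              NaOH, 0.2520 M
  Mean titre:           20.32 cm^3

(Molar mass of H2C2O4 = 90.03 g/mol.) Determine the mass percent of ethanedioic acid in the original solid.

80.12 %

H2C2O4 + 2 NaOH → Na2C2O4 + 2 H2O
n(NaOH) per titration = 0.02032 × 0.2520 = 5.121 × 10^-3 mol
From the 1:2 ratio, n(H2C2O4) in each aliquot = 1/2 × 5.121 × 10^-3 = 2.560 × 10^-3 mol
n(H2C2O4) in the whole flask = 2.560 × 10^-3 × 100.0/50.00 = 5.121 × 10^-3 mol
mass of H2C2O4 = 5.121 × 10^-3 × 90.03 = 0.4610 g
% H2C2O4 = 0.4610 / 0.5754 × 100 = 80.12 %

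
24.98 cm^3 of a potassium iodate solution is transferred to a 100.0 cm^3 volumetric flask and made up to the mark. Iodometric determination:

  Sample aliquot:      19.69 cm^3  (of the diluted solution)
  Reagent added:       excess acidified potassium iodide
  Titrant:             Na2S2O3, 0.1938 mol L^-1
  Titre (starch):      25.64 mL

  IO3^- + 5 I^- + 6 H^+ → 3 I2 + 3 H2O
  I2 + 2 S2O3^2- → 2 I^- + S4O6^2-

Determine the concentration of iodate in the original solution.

n(S2O3^2-) = 0.02564 × 0.1938 = 4.969 × 10^-3 mol
n(I2) = n(S2O3^2-)/2 = 2.485 × 10^-3 mol
From the 1:3 ratio, n(IO3^-) in the aliquot = 1/3 × 2.485 × 10^-3 = 8.282 × 10^-4 mol
[IO3^-]_dilute = 8.282 × 10^-4 / 0.01969 = 0.04206 mol/L
[IO3^-]_original = 0.04206 × 100.0/24.98 = 0.1684 mol/L

0.1684 mol/L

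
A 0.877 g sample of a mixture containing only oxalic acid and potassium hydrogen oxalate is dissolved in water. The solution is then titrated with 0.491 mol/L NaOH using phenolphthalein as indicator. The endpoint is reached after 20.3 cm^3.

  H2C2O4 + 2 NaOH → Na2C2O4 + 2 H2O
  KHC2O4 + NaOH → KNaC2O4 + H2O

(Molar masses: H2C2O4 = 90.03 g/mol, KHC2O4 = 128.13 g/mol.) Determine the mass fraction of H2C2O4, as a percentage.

24.7 %

n(NaOH) = 0.0203 × 0.491 = 9.97 × 10^-3 mol
Let x = n(H2C2O4), y = n(KHC2O4).
Titrant: 2x + 1y = 9.97 × 10^-3;  mass: 90.03x + 128.13y = 0.877
Solving, x = 2.41 × 10^-3 mol, y = 5.15 × 10^-3 mol
mass of H2C2O4 = 2.41 × 10^-3 × 90.03 = 0.217 g
% H2C2O4 = 0.217 / 0.877 × 100 = 24.7 %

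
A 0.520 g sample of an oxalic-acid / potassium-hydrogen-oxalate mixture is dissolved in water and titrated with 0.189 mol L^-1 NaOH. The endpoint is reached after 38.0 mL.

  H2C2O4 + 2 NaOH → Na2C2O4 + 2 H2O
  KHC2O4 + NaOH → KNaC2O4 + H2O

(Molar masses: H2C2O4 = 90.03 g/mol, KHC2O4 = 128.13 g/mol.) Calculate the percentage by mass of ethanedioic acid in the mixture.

n(NaOH) = 0.0380 × 0.189 = 7.18 × 10^-3 mol
Let x = n(H2C2O4), y = n(KHC2O4).
Titrant: 2x + 1y = 7.18 × 10^-3;  mass: 90.03x + 128.13y = 0.520
Solving, x = 2.41 × 10^-3 mol, y = 2.37 × 10^-3 mol
mass of H2C2O4 = 2.41 × 10^-3 × 90.03 = 0.217 g
% H2C2O4 = 0.217 / 0.520 × 100 = 41.7 %

41.7 %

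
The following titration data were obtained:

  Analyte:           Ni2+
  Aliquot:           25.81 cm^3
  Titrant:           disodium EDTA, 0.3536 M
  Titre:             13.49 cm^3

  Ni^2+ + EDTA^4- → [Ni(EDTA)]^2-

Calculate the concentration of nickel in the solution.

n(EDTA) = 0.01349 L × 0.3536 mol/L = 4.770 × 10^-3 mol
n(Ni2+) = 4.770 × 10^-3 mol (1:1 mole ratio)
[Ni2+] = 4.770 × 10^-3 mol / 0.02581 L = 0.1848 mol/L

0.1848 M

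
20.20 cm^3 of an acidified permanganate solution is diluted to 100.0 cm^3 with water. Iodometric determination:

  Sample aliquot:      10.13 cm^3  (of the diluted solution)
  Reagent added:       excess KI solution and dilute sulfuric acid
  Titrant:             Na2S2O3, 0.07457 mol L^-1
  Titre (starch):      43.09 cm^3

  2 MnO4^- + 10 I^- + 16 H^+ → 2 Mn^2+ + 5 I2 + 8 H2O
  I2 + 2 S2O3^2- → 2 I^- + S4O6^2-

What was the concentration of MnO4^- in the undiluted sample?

n(S2O3^2-) = 0.04309 × 0.07457 = 3.213 × 10^-3 mol
n(I2) = n(S2O3^2-)/2 = 1.607 × 10^-3 mol
From the 2:5 ratio, n(MnO4^-) in the aliquot = 2/5 × 1.607 × 10^-3 = 6.426 × 10^-4 mol
[MnO4^-]_dilute = 6.426 × 10^-4 / 0.01013 = 0.06344 mol/L
[MnO4^-]_original = 0.06344 × 100.0/20.20 = 0.3141 mol/L

0.3141 mol/L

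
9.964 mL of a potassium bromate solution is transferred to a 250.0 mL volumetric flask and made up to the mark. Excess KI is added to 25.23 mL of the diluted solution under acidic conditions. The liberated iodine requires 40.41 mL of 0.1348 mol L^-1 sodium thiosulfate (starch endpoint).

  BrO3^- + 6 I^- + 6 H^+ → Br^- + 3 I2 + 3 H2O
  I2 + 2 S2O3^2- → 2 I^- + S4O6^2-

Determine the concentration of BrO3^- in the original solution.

0.9029 mol/L

n(S2O3^2-) = 0.04041 × 0.1348 = 5.447 × 10^-3 mol
n(I2) = n(S2O3^2-)/2 = 2.724 × 10^-3 mol
From the 1:3 ratio, n(BrO3^-) in the aliquot = 1/3 × 2.724 × 10^-3 = 9.079 × 10^-4 mol
[BrO3^-]_dilute = 9.079 × 10^-4 / 0.02523 = 0.03598 mol/L
[BrO3^-]_original = 0.03598 × 250.0/9.964 = 0.9029 mol/L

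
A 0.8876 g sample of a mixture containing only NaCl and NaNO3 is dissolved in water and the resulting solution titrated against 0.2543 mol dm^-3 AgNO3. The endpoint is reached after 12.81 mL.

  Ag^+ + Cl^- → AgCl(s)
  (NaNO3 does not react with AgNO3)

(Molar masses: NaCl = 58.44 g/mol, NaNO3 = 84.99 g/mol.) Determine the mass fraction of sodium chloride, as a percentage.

21.45 %

n(AgNO3) = 0.01281 × 0.2543 = 3.258 × 10^-3 mol
Let x = n(NaCl), y = n(NaNO3).
Titrant: 1x = 3.258 × 10^-3;  mass: 58.44x + 84.99y = 0.8876
Solving, x = 3.258 × 10^-3 mol, y = 8.204 × 10^-3 mol
mass of NaCl = 3.258 × 10^-3 × 58.44 = 0.1904 g
% NaCl = 0.1904 / 0.8876 × 100 = 21.45 %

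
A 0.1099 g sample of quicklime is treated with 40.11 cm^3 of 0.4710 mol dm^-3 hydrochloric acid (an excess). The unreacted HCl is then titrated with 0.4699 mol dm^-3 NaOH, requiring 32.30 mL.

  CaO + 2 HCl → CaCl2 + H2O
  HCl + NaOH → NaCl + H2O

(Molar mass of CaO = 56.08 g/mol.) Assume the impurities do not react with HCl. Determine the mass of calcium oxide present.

n(HCl) added = 0.04011 × 0.4710 = 0.01889 mol
n(NaOH) used in back-titration = 0.03230 × 0.4699 = 0.01518 mol
n(HCl) left over = 0.01518 mol (1:1 ratio)
n(HCl) consumed by analyte = 0.01889 − 0.01518 = 3.714 × 10^-3 mol
From the 1:2 ratio, n(CaO) = 1/2 × 3.714 × 10^-3 = 1.857 × 10^-3 mol
mass of CaO = 1.857 × 10^-3 × 56.08 = 0.1041 g

0.1041 g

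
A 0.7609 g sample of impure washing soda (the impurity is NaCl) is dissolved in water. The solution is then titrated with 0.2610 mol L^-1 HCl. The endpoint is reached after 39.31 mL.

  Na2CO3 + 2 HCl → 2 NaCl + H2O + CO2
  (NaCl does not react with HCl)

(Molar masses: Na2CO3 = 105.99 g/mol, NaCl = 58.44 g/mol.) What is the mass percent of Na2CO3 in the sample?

n(HCl) = 0.03931 × 0.2610 = 0.01026 mol
Let x = n(Na2CO3), y = n(NaCl).
Titrant: 2x = 0.01026;  mass: 105.99x + 58.44y = 0.7609
Solving, x = 5.130 × 10^-3 mol, y = 3.716 × 10^-3 mol
mass of Na2CO3 = 5.130 × 10^-3 × 105.99 = 0.5437 g
% Na2CO3 = 0.5437 / 0.7609 × 100 = 71.46 %

71.46 %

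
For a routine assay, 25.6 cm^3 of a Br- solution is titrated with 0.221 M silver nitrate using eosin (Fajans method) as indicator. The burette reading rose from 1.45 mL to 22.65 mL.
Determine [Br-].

0.183 M

Ag^+ + Br^- → AgBr(s)
n(AgNO3) = 0.0212 L × 0.221 mol/L = 4.69 × 10^-3 mol
n(Br-) = 4.69 × 10^-3 mol (1:1 mole ratio)
[Br-] = 4.69 × 10^-3 mol / 0.0256 L = 0.183 mol/L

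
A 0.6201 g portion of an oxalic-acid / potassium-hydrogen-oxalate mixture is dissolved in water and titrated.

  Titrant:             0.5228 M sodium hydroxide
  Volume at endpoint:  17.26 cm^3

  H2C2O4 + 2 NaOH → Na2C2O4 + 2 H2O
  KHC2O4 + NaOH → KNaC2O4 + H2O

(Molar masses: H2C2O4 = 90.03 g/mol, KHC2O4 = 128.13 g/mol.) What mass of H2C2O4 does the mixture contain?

0.2903 g

n(NaOH) = 0.01726 × 0.5228 = 9.024 × 10^-3 mol
Let x = n(H2C2O4), y = n(KHC2O4).
Titrant: 2x + 1y = 9.024 × 10^-3;  mass: 90.03x + 128.13y = 0.6201
Solving, x = 3.225 × 10^-3 mol, y = 2.574 × 10^-3 mol
mass of H2C2O4 = 3.225 × 10^-3 × 90.03 = 0.2903 g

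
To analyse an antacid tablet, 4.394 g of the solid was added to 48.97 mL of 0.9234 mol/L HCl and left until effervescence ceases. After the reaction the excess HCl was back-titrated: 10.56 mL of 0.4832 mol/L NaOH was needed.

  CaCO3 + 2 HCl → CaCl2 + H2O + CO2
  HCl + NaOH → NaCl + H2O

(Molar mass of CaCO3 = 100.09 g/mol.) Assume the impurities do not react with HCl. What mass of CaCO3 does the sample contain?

n(HCl) added = 0.04897 × 0.9234 = 0.04522 mol
n(NaOH) used in back-titration = 0.01056 × 0.4832 = 5.103 × 10^-3 mol
n(HCl) left over = 5.103 × 10^-3 mol (1:1 ratio)
n(HCl) consumed by analyte = 0.04522 − 5.103 × 10^-3 = 0.04012 mol
From the 1:2 ratio, n(CaCO3) = 1/2 × 0.04012 = 0.02006 mol
mass of CaCO3 = 0.02006 × 100.09 = 2.008 g

2.008 g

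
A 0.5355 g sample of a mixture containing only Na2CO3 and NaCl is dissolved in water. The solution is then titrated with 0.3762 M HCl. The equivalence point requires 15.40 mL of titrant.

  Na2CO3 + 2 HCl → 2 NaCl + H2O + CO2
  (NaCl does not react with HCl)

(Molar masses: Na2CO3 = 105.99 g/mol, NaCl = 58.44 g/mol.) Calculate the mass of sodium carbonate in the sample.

0.3070 g

n(HCl) = 0.01540 × 0.3762 = 5.793 × 10^-3 mol
Let x = n(Na2CO3), y = n(NaCl).
Titrant: 2x = 5.793 × 10^-3;  mass: 105.99x + 58.44y = 0.5355
Solving, x = 2.897 × 10^-3 mol, y = 3.910 × 10^-3 mol
mass of Na2CO3 = 2.897 × 10^-3 × 105.99 = 0.3070 g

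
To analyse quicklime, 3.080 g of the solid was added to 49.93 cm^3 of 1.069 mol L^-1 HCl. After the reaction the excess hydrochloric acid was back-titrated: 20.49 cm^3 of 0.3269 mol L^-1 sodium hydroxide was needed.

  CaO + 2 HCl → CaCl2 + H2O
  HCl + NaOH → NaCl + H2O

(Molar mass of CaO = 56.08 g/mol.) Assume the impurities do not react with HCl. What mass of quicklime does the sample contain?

1.309 g

n(HCl) added = 0.04993 × 1.069 = 0.05338 mol
n(NaOH) used in back-titration = 0.02049 × 0.3269 = 6.698 × 10^-3 mol
n(HCl) left over = 6.698 × 10^-3 mol (1:1 ratio)
n(HCl) consumed by analyte = 0.05338 − 6.698 × 10^-3 = 0.04668 mol
From the 1:2 ratio, n(CaO) = 1/2 × 0.04668 = 0.02334 mol
mass of CaO = 0.02334 × 56.08 = 1.309 g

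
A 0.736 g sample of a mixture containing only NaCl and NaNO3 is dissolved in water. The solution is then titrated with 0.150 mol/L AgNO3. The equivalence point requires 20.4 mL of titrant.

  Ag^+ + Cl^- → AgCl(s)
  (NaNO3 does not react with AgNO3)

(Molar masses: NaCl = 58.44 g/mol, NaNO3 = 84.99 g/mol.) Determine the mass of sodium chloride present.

0.179 g

n(AgNO3) = 0.0204 × 0.150 = 3.06 × 10^-3 mol
Let x = n(NaCl), y = n(NaNO3).
Titrant: 1x = 3.06 × 10^-3;  mass: 58.44x + 84.99y = 0.736
Solving, x = 3.06 × 10^-3 mol, y = 6.56 × 10^-3 mol
mass of NaCl = 3.06 × 10^-3 × 58.44 = 0.179 g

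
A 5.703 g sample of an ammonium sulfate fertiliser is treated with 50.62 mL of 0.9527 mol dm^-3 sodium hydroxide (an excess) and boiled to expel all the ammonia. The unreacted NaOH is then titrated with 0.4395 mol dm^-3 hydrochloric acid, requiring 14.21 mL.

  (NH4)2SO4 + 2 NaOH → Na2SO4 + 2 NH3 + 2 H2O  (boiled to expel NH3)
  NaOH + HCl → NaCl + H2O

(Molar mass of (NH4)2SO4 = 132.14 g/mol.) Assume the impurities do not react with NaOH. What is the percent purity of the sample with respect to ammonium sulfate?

48.63 %

n(NaOH) added = 0.05062 × 0.9527 = 0.04823 mol
n(HCl) used in back-titration = 0.01421 × 0.4395 = 6.245 × 10^-3 mol
n(NaOH) left over = 6.245 × 10^-3 mol (1:1 ratio)
n(NaOH) consumed by analyte = 0.04823 − 6.245 × 10^-3 = 0.04198 mol
From the 1:2 ratio, n((NH4)2SO4) = 1/2 × 0.04198 = 0.02099 mol
mass of (NH4)2SO4 = 0.02099 × 132.14 = 2.774 g
% (NH4)2SO4 = 2.774 / 5.703 × 100 = 48.63 %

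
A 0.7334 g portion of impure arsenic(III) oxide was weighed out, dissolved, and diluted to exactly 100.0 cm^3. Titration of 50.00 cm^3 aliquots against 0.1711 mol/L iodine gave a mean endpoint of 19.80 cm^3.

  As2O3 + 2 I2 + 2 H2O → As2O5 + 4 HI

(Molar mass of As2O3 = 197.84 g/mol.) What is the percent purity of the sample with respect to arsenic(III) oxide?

91.39 %

n(I2) per titration = 0.01980 × 0.1711 = 3.388 × 10^-3 mol
From the 1:2 ratio, n(As2O3) in each aliquot = 1/2 × 3.388 × 10^-3 = 1.694 × 10^-3 mol
n(As2O3) in the whole flask = 1.694 × 10^-3 × 100.0/50.00 = 3.388 × 10^-3 mol
mass of As2O3 = 3.388 × 10^-3 × 197.84 = 0.6702 g
% As2O3 = 0.6702 / 0.7334 × 100 = 91.39 %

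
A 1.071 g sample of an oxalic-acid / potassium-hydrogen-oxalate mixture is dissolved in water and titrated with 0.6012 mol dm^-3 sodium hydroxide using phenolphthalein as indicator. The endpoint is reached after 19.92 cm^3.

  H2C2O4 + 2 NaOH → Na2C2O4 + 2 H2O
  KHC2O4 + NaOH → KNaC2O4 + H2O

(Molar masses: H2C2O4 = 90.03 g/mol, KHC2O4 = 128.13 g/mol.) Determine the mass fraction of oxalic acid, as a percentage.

23.44 %

n(NaOH) = 0.01992 × 0.6012 = 0.01198 mol
Let x = n(H2C2O4), y = n(KHC2O4).
Titrant: 2x + 1y = 0.01198;  mass: 90.03x + 128.13y = 1.071
Solving, x = 2.788 × 10^-3 mol, y = 6.400 × 10^-3 mol
mass of H2C2O4 = 2.788 × 10^-3 × 90.03 = 0.2510 g
% H2C2O4 = 0.2510 / 1.071 × 100 = 23.44 %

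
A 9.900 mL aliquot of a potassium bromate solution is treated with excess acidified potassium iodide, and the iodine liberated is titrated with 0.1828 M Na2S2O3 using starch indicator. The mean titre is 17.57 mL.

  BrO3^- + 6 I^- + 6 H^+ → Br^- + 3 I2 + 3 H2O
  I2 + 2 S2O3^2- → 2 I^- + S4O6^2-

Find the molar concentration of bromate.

0.05407 M

n(S2O3^2-) = 0.01757 × 0.1828 = 3.212 × 10^-3 mol
n(I2) = n(S2O3^2-)/2 = 1.606 × 10^-3 mol
From the 1:3 ratio, n(BrO3^-) in the aliquot = 1/3 × 1.606 × 10^-3 = 5.353 × 10^-4 mol
[BrO3^-] = 5.353 × 10^-4 / 0.009900 = 0.05407 mol/L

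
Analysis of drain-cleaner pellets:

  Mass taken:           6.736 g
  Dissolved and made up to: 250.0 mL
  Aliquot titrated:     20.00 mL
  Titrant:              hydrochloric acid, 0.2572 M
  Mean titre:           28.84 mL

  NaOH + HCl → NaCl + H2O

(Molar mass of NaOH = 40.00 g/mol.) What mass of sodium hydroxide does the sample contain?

n(HCl) per titration = 0.02884 × 0.2572 = 7.418 × 10^-3 mol
n(NaOH) in each aliquot = 7.418 × 10^-3 mol (1:1 ratio)
n(NaOH) in the whole flask = 7.418 × 10^-3 × 250.0/20.00 = 0.09272 mol
mass of NaOH = 0.09272 × 40.00 = 3.709 g

3.709 g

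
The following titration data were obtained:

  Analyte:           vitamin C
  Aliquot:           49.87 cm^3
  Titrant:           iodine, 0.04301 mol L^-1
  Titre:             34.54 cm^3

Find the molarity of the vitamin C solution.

C6H8O6 + I2 → C6H6O6 + 2 HI
n(I2) = 0.03454 L × 0.04301 mol/L = 1.486 × 10^-3 mol
n(C6H8O6) = 1.486 × 10^-3 mol (1:1 mole ratio)
[C6H8O6] = 1.486 × 10^-3 mol / 0.04987 L = 0.02979 mol/L

0.02979 mol/L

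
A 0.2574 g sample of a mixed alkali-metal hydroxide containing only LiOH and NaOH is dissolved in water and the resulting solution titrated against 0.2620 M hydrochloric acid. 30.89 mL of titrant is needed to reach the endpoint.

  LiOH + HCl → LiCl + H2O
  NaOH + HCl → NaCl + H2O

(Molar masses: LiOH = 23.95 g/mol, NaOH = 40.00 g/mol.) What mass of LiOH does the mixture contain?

n(HCl) = 0.03089 × 0.2620 = 8.093 × 10^-3 mol
Let x = n(LiOH), y = n(NaOH).
Titrant: 1x + 1y = 8.093 × 10^-3;  mass: 23.95x + 40.00y = 0.2574
Solving, x = 4.133 × 10^-3 mol, y = 3.961 × 10^-3 mol
mass of LiOH = 4.133 × 10^-3 × 23.95 = 0.09897 g

0.09897 g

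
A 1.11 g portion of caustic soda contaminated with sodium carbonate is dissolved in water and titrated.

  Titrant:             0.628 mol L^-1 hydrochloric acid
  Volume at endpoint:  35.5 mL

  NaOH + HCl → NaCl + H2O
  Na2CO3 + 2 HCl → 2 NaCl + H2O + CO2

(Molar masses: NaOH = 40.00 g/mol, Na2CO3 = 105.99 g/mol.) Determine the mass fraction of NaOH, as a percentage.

n(HCl) = 0.0355 × 0.628 = 0.0223 mol
Let x = n(NaOH), y = n(Na2CO3).
Titrant: 1x + 2y = 0.0223;  mass: 40.00x + 105.99y = 1.11
Solving, x = 5.50 × 10^-3 mol, y = 8.40 × 10^-3 mol
mass of NaOH = 5.50 × 10^-3 × 40.00 = 0.220 g
% NaOH = 0.220 / 1.11 × 100 = 19.8 %

19.8 %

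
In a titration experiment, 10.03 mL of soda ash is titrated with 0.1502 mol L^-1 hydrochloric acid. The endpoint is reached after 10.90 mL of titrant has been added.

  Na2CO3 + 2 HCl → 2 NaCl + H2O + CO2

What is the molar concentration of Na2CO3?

n(HCl) = 0.01090 L × 0.1502 mol/L = 1.637 × 10^-3 mol
From the 1:2 mole ratio, n(Na2CO3) = 1/2 × 1.637 × 10^-3 = 8.186 × 10^-4 mol
[Na2CO3] = 8.186 × 10^-4 mol / 0.01003 L = 0.08161 mol/L

0.08161 mol/L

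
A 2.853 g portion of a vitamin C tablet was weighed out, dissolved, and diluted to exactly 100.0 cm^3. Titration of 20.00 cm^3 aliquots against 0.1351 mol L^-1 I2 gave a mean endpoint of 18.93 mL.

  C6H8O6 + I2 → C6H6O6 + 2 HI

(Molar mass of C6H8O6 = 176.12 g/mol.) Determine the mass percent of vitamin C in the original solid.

78.94 %

n(I2) per titration = 0.01893 × 0.1351 = 2.557 × 10^-3 mol
n(C6H8O6) in each aliquot = 2.557 × 10^-3 mol (1:1 ratio)
n(C6H8O6) in the whole flask = 2.557 × 10^-3 × 100.0/20.00 = 0.01279 mol
mass of C6H8O6 = 0.01279 × 176.12 = 2.252 g
% C6H8O6 = 2.252 / 2.853 × 100 = 78.94 %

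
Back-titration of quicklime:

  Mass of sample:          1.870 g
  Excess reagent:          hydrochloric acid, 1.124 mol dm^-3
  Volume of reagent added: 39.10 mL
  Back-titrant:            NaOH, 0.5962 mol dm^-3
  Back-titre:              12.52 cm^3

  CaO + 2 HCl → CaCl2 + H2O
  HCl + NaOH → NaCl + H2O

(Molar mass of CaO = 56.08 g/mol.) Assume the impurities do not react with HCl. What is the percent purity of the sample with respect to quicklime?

54.71 %

n(HCl) added = 0.03910 × 1.124 = 0.04395 mol
n(NaOH) used in back-titration = 0.01252 × 0.5962 = 7.464 × 10^-3 mol
n(HCl) left over = 7.464 × 10^-3 mol (1:1 ratio)
n(HCl) consumed by analyte = 0.04395 − 7.464 × 10^-3 = 0.03648 mol
From the 1:2 ratio, n(CaO) = 1/2 × 0.03648 = 0.01824 mol
mass of CaO = 0.01824 × 56.08 = 1.023 g
% CaO = 1.023 / 1.870 × 100 = 54.71 %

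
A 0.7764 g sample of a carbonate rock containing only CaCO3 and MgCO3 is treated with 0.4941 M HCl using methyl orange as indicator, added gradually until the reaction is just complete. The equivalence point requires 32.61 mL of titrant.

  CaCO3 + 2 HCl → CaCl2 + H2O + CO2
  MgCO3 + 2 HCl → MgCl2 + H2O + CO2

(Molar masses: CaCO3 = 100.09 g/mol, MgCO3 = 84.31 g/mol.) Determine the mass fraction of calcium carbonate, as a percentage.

79.39 %

n(HCl) = 0.03261 × 0.4941 = 0.01611 mol
Let x = n(CaCO3), y = n(MgCO3).
Titrant: 2x + 2y = 0.01611;  mass: 100.09x + 84.31y = 0.7764
Solving, x = 6.158 × 10^-3 mol, y = 1.898 × 10^-3 mol
mass of CaCO3 = 6.158 × 10^-3 × 100.09 = 0.6164 g
% CaCO3 = 0.6164 / 0.7764 × 100 = 79.39 %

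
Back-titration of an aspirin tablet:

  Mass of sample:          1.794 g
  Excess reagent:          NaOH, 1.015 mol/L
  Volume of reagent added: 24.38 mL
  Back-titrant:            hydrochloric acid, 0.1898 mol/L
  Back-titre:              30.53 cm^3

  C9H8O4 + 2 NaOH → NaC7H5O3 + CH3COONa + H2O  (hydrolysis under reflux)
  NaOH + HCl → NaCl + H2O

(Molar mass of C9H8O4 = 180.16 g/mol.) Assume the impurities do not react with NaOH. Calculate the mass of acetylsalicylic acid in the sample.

1.707 g

n(NaOH) added = 0.02438 × 1.015 = 0.02475 mol
n(HCl) used in back-titration = 0.03053 × 0.1898 = 5.795 × 10^-3 mol
n(NaOH) left over = 5.795 × 10^-3 mol (1:1 ratio)
n(NaOH) consumed by analyte = 0.02475 − 5.795 × 10^-3 = 0.01895 mol
From the 1:2 ratio, n(C9H8O4) = 1/2 × 0.01895 = 9.476 × 10^-3 mol
mass of C9H8O4 = 9.476 × 10^-3 × 180.16 = 1.707 g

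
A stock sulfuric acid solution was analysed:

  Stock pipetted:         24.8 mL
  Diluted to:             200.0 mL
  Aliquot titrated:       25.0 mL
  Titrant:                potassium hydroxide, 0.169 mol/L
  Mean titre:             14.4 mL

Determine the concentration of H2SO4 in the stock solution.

H2SO4 + 2 KOH → K2SO4 + 2 H2O
n(KOH) = 0.0144 × 0.169 = 2.43 × 10^-3 mol
From the 1:2 ratio, n(H2SO4) in the aliquot = 1/2 × 2.43 × 10^-3 = 1.22 × 10^-3 mol
[H2SO4]_dilute = 1.22 × 10^-3 / 0.0250 = 0.0487 mol/L
Dilution factor = 200.0 / 24.8 = 8.065
[H2SO4]_stock = 0.0487 × 8.065 = 0.393 mol/L

0.393 mol/L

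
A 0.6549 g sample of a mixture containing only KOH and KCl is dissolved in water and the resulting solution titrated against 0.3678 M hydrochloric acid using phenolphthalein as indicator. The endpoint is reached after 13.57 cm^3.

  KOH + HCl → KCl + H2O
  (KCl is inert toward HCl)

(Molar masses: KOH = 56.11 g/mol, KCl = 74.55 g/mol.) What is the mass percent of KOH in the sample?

n(HCl) = 0.01357 × 0.3678 = 4.991 × 10^-3 mol
Let x = n(KOH), y = n(KCl).
Titrant: 1x = 4.991 × 10^-3;  mass: 56.11x + 74.55y = 0.6549
Solving, x = 4.991 × 10^-3 mol, y = 5.028 × 10^-3 mol
mass of KOH = 4.991 × 10^-3 × 56.11 = 0.2800 g
% KOH = 0.2800 / 0.6549 × 100 = 42.76 %

42.76 %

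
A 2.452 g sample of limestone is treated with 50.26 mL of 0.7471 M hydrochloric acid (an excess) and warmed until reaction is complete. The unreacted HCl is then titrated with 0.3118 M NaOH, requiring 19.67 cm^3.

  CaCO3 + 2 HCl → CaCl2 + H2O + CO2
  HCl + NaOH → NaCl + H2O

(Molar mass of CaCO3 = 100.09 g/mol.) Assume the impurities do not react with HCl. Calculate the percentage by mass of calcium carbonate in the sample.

64.12 %

n(HCl) added = 0.05026 × 0.7471 = 0.03755 mol
n(NaOH) used in back-titration = 0.01967 × 0.3118 = 6.133 × 10^-3 mol
n(HCl) left over = 6.133 × 10^-3 mol (1:1 ratio)
n(HCl) consumed by analyte = 0.03755 − 6.133 × 10^-3 = 0.03142 mol
From the 1:2 ratio, n(CaCO3) = 1/2 × 0.03142 = 0.01571 mol
mass of CaCO3 = 0.01571 × 100.09 = 1.572 g
% CaCO3 = 1.572 / 2.452 × 100 = 64.12 %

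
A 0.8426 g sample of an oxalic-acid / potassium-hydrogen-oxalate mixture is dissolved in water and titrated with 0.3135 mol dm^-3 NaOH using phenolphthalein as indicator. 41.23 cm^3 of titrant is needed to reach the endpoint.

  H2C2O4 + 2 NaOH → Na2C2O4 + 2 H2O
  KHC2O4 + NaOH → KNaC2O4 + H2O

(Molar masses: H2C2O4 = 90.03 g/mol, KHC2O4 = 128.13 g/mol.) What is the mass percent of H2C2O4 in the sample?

n(NaOH) = 0.04123 × 0.3135 = 0.01293 mol
Let x = n(H2C2O4), y = n(KHC2O4).
Titrant: 2x + 1y = 0.01293;  mass: 90.03x + 128.13y = 0.8426
Solving, x = 4.894 × 10^-3 mol, y = 3.137 × 10^-3 mol
mass of H2C2O4 = 4.894 × 10^-3 × 90.03 = 0.4406 g
% H2C2O4 = 0.4406 / 0.8426 × 100 = 52.29 %

52.29 %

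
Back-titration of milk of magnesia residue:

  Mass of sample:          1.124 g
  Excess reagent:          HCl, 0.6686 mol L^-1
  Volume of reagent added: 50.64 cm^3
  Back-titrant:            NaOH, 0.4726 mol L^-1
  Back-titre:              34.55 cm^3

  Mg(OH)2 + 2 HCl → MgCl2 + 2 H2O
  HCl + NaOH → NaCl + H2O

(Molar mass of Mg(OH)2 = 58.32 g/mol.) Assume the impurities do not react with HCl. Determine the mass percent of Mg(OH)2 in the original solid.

n(HCl) added = 0.05064 × 0.6686 = 0.03386 mol
n(NaOH) used in back-titration = 0.03455 × 0.4726 = 0.01633 mol
n(HCl) left over = 0.01633 mol (1:1 ratio)
n(HCl) consumed by analyte = 0.03386 − 0.01633 = 0.01753 mol
From the 1:2 ratio, n(Mg(OH)2) = 1/2 × 0.01753 = 8.765 × 10^-3 mol
mass of Mg(OH)2 = 8.765 × 10^-3 × 58.32 = 0.5112 g
% Mg(OH)2 = 0.5112 / 1.124 × 100 = 45.48 %

45.48 %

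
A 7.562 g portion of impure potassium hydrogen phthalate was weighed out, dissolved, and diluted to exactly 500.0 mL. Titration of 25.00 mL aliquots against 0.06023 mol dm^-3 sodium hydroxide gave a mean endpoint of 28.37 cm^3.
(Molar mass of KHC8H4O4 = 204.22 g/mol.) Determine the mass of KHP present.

KHC8H4O4 + NaOH → KNaC8H4O4 + H2O
n(NaOH) per titration = 0.02837 × 0.06023 = 1.709 × 10^-3 mol
n(KHC8H4O4) in each aliquot = 1.709 × 10^-3 mol (1:1 ratio)
n(KHC8H4O4) in the whole flask = 1.709 × 10^-3 × 500.0/25.00 = 0.03417 mol
mass of KHC8H4O4 = 0.03417 × 204.22 = 6.979 g

6.979 g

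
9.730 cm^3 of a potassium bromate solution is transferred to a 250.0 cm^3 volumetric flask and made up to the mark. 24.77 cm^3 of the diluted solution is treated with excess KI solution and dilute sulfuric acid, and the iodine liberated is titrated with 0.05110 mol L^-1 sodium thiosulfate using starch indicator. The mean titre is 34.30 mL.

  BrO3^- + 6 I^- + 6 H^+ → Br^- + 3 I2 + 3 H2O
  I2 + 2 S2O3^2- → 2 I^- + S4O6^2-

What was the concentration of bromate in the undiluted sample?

0.3030 mol/L

n(S2O3^2-) = 0.03430 × 0.05110 = 1.753 × 10^-3 mol
n(I2) = n(S2O3^2-)/2 = 8.764 × 10^-4 mol
From the 1:3 ratio, n(BrO3^-) in the aliquot = 1/3 × 8.764 × 10^-4 = 2.921 × 10^-4 mol
[BrO3^-]_dilute = 2.921 × 10^-4 / 0.02477 = 0.01179 mol/L
[BrO3^-]_original = 0.01179 × 250.0/9.730 = 0.3030 mol/L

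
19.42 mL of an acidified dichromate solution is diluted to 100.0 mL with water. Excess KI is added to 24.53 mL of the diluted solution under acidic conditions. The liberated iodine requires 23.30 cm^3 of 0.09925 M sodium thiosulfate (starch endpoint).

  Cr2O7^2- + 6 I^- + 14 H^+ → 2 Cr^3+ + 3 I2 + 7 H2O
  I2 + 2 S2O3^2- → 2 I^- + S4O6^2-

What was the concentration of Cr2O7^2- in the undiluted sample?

n(S2O3^2-) = 0.02330 × 0.09925 = 2.313 × 10^-3 mol
n(I2) = n(S2O3^2-)/2 = 1.156 × 10^-3 mol
From the 1:3 ratio, n(Cr2O7^2-) in the aliquot = 1/3 × 1.156 × 10^-3 = 3.854 × 10^-4 mol
[Cr2O7^2-]_dilute = 3.854 × 10^-4 / 0.02453 = 0.01571 mol/L
[Cr2O7^2-]_original = 0.01571 × 100.0/19.42 = 0.08091 mol/L

0.08091 M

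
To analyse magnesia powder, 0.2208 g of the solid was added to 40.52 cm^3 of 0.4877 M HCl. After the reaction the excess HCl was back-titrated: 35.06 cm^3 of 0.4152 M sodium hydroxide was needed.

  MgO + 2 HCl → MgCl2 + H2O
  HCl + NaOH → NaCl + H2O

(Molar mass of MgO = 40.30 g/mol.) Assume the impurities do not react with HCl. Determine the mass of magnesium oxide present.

n(HCl) added = 0.04052 × 0.4877 = 0.01976 mol
n(NaOH) used in back-titration = 0.03506 × 0.4152 = 0.01456 mol
n(HCl) left over = 0.01456 mol (1:1 ratio)
n(HCl) consumed by analyte = 0.01976 − 0.01456 = 5.205 × 10^-3 mol
From the 1:2 ratio, n(MgO) = 1/2 × 5.205 × 10^-3 = 2.602 × 10^-3 mol
mass of MgO = 2.602 × 10^-3 × 40.30 = 0.1049 g

0.1049 g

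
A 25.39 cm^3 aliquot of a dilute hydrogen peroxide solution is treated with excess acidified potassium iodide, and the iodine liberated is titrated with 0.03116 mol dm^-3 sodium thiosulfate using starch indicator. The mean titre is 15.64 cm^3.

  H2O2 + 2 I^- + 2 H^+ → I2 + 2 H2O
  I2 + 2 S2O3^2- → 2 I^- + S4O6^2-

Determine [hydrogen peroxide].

0.009597 mol/L

n(S2O3^2-) = 0.01564 × 0.03116 = 4.873 × 10^-4 mol
n(I2) = n(S2O3^2-)/2 = 2.437 × 10^-4 mol
n(H2O2) in the aliquot = 2.437 × 10^-4 mol (1:1 ratio)
[H2O2] = 2.437 × 10^-4 / 0.02539 = 0.009597 mol/L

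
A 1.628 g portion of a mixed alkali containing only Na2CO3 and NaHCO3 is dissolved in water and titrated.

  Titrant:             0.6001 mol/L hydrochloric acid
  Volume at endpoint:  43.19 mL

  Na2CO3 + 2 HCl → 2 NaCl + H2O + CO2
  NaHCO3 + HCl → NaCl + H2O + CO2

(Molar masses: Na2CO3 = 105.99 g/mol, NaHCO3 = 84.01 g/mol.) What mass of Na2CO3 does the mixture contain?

n(HCl) = 0.04319 × 0.6001 = 0.02592 mol
Let x = n(Na2CO3), y = n(NaHCO3).
Titrant: 2x + 1y = 0.02592;  mass: 105.99x + 84.01y = 1.628
Solving, x = 8.857 × 10^-3 mol, y = 8.204 × 10^-3 mol
mass of Na2CO3 = 8.857 × 10^-3 × 105.99 = 0.9388 g

0.9388 g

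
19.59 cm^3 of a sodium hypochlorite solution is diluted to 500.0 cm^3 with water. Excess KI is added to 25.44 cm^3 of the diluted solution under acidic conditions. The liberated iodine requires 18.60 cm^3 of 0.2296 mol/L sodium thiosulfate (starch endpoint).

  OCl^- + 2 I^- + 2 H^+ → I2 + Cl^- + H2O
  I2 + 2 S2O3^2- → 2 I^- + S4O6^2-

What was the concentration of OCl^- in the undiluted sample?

2.142 mol/L

n(S2O3^2-) = 0.01860 × 0.2296 = 4.271 × 10^-3 mol
n(I2) = n(S2O3^2-)/2 = 2.135 × 10^-3 mol
n(OCl^-) in the aliquot = 2.135 × 10^-3 mol (1:1 ratio)
[OCl^-]_dilute = 2.135 × 10^-3 / 0.02544 = 0.08393 mol/L
[OCl^-]_original = 0.08393 × 500.0/19.59 = 2.142 mol/L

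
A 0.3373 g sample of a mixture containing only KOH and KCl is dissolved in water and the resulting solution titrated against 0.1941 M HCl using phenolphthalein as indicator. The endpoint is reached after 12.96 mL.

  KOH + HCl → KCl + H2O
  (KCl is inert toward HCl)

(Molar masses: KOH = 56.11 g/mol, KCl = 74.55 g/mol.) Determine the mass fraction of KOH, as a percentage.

41.85 %

n(HCl) = 0.01296 × 0.1941 = 2.516 × 10^-3 mol
Let x = n(KOH), y = n(KCl).
Titrant: 1x = 2.516 × 10^-3;  mass: 56.11x + 74.55y = 0.3373
Solving, x = 2.516 × 10^-3 mol, y = 2.631 × 10^-3 mol
mass of KOH = 2.516 × 10^-3 × 56.11 = 0.1411 g
% KOH = 0.1411 / 0.3373 × 100 = 41.85 %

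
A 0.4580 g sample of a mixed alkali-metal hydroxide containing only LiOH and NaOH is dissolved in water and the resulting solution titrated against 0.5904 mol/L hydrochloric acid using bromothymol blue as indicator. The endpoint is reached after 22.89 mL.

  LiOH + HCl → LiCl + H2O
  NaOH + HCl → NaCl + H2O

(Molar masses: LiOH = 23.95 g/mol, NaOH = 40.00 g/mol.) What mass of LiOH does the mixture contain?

0.1232 g

n(HCl) = 0.02289 × 0.5904 = 0.01351 mol
Let x = n(LiOH), y = n(NaOH).
Titrant: 1x + 1y = 0.01351;  mass: 23.95x + 40.00y = 0.4580
Solving, x = 5.145 × 10^-3 mol, y = 8.370 × 10^-3 mol
mass of LiOH = 5.145 × 10^-3 × 23.95 = 0.1232 g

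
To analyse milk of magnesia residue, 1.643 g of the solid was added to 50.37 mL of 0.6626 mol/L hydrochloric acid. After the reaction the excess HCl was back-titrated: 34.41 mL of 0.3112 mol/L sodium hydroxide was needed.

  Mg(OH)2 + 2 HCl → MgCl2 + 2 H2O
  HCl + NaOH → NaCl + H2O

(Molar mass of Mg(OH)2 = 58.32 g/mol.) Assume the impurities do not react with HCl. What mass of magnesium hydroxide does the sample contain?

0.6610 g

n(HCl) added = 0.05037 × 0.6626 = 0.03338 mol
n(NaOH) used in back-titration = 0.03441 × 0.3112 = 0.01071 mol
n(HCl) left over = 0.01071 mol (1:1 ratio)
n(HCl) consumed by analyte = 0.03338 − 0.01071 = 0.02267 mol
From the 1:2 ratio, n(Mg(OH)2) = 1/2 × 0.02267 = 0.01133 mol
mass of Mg(OH)2 = 0.01133 × 58.32 = 0.6610 g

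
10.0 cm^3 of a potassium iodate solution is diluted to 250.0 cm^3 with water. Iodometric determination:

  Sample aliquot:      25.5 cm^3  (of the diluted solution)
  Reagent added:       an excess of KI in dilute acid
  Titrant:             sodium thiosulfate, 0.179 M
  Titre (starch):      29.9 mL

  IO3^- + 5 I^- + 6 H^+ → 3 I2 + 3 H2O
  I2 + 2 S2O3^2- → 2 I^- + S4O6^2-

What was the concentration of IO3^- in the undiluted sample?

n(S2O3^2-) = 0.0299 × 0.179 = 5.35 × 10^-3 mol
n(I2) = n(S2O3^2-)/2 = 2.68 × 10^-3 mol
From the 1:3 ratio, n(IO3^-) in the aliquot = 1/3 × 2.68 × 10^-3 = 8.92 × 10^-4 mol
[IO3^-]_dilute = 8.92 × 10^-4 / 0.0255 = 0.0350 mol/L
[IO3^-]_original = 0.0350 × 250.0/10.0 = 0.875 mol/L

0.875 M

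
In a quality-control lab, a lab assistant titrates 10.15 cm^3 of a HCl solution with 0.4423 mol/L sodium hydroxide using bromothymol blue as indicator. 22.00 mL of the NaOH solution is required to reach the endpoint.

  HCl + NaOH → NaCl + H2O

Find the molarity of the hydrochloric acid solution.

n(NaOH) = 0.02200 L × 0.4423 mol/L = 9.731 × 10^-3 mol
n(HCl) = 9.731 × 10^-3 mol (1:1 mole ratio)
[HCl] = 9.731 × 10^-3 mol / 0.01015 L = 0.9587 mol/L

0.9587 mol/L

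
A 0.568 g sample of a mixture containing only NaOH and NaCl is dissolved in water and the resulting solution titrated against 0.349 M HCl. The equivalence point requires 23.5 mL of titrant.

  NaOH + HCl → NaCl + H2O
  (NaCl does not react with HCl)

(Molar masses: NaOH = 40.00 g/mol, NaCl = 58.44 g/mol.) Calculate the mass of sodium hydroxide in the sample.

n(HCl) = 0.0235 × 0.349 = 8.20 × 10^-3 mol
Let x = n(NaOH), y = n(NaCl).
Titrant: 1x = 8.20 × 10^-3;  mass: 40.00x + 58.44y = 0.568
Solving, x = 8.20 × 10^-3 mol, y = 4.11 × 10^-3 mol
mass of NaOH = 8.20 × 10^-3 × 40.00 = 0.328 g

0.328 g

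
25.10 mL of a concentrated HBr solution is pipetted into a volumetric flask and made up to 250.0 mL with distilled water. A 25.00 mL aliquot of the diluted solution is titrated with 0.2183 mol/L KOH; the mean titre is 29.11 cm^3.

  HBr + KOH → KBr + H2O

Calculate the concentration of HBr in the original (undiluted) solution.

n(KOH) = 0.02911 × 0.2183 = 6.355 × 10^-3 mol
n(HBr) in the aliquot = 6.355 × 10^-3 mol (1:1 ratio)
[HBr]_dilute = 6.355 × 10^-3 / 0.02500 = 0.2542 mol/L
Dilution factor = 250.0 / 25.10 = 9.960
[HBr]_stock = 0.2542 × 9.960 = 2.532 mol/L

2.532 mol/L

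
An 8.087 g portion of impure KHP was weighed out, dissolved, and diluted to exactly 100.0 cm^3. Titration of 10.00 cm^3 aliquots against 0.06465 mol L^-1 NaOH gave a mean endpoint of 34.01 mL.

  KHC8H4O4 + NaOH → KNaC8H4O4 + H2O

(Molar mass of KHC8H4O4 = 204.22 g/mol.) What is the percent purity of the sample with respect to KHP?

n(NaOH) per titration = 0.03401 × 0.06465 = 2.199 × 10^-3 mol
n(KHC8H4O4) in each aliquot = 2.199 × 10^-3 mol (1:1 ratio)
n(KHC8H4O4) in the whole flask = 2.199 × 10^-3 × 100.0/10.00 = 0.02199 mol
mass of KHC8H4O4 = 0.02199 × 204.22 = 4.490 g
% KHC8H4O4 = 4.490 / 8.087 × 100 = 55.52 %

55.52 %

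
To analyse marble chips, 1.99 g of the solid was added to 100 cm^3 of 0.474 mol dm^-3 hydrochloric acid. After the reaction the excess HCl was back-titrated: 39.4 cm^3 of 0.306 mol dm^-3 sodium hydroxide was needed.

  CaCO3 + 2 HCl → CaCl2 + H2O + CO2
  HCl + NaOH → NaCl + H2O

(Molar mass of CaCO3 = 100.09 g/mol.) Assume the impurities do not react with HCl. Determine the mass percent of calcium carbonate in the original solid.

n(HCl) added = 0.100 × 0.474 = 0.0474 mol
n(NaOH) used in back-titration = 0.0394 × 0.306 = 0.0121 mol
n(HCl) left over = 0.0121 mol (1:1 ratio)
n(HCl) consumed by analyte = 0.0474 − 0.0121 = 0.0353 mol
From the 1:2 ratio, n(CaCO3) = 1/2 × 0.0353 = 0.0177 mol
mass of CaCO3 = 0.0177 × 100.09 = 1.77 g
% CaCO3 = 1.77 / 1.99 × 100 = 88.9 %

88.9 %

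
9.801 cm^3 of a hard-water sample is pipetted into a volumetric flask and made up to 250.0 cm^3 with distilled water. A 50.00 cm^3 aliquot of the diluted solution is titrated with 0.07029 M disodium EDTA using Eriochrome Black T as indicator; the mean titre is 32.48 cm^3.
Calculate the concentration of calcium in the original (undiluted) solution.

Ca^2+ + EDTA^4- → [Ca(EDTA)]^2-
n(EDTA) = 0.03248 × 0.07029 = 2.283 × 10^-3 mol
n(Ca2+) in the aliquot = 2.283 × 10^-3 mol (1:1 ratio)
[Ca2+]_dilute = 2.283 × 10^-3 / 0.05000 = 0.04566 mol/L
Dilution factor = 250.0 / 9.801 = 25.51
[Ca2+]_stock = 0.04566 × 25.51 = 1.165 mol/L

1.165 M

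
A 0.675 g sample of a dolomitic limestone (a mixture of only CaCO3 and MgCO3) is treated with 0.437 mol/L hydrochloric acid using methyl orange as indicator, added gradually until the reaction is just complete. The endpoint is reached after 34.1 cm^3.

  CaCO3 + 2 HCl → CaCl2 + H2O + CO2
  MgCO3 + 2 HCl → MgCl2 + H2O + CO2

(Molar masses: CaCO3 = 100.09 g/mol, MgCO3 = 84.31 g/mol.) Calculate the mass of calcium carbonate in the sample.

n(HCl) = 0.0341 × 0.437 = 0.0149 mol
Let x = n(CaCO3), y = n(MgCO3).
Titrant: 2x + 2y = 0.0149;  mass: 100.09x + 84.31y = 0.675
Solving, x = 2.97 × 10^-3 mol, y = 4.48 × 10^-3 mol
mass of CaCO3 = 2.97 × 10^-3 × 100.09 = 0.297 g

0.297 g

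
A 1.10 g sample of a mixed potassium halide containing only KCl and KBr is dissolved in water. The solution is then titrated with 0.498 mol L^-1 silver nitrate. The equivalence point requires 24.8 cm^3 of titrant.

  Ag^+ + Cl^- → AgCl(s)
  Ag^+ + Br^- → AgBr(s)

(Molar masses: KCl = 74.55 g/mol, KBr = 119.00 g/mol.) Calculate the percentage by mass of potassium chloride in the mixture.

56.4 %

n(AgNO3) = 0.0248 × 0.498 = 0.0124 mol
Let x = n(KCl), y = n(KBr).
Titrant: 1x + 1y = 0.0124;  mass: 74.55x + 119.00y = 1.10
Solving, x = 8.32 × 10^-3 mol, y = 4.03 × 10^-3 mol
mass of KCl = 8.32 × 10^-3 × 74.55 = 0.620 g
% KCl = 0.620 / 1.10 × 100 = 56.4 %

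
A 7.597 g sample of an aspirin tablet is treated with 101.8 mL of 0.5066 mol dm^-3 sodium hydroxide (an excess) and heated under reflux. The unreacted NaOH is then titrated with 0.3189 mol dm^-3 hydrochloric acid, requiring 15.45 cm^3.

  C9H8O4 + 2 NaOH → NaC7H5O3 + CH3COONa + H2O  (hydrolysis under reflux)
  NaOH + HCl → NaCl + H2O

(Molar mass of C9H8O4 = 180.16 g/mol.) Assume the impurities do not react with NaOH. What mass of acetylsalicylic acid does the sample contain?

4.202 g

n(NaOH) added = 0.1018 × 0.5066 = 0.05157 mol
n(HCl) used in back-titration = 0.01545 × 0.3189 = 4.927 × 10^-3 mol
n(NaOH) left over = 4.927 × 10^-3 mol (1:1 ratio)
n(NaOH) consumed by analyte = 0.05157 − 4.927 × 10^-3 = 0.04664 mol
From the 1:2 ratio, n(C9H8O4) = 1/2 × 0.04664 = 0.02332 mol
mass of C9H8O4 = 0.02332 × 180.16 = 4.202 g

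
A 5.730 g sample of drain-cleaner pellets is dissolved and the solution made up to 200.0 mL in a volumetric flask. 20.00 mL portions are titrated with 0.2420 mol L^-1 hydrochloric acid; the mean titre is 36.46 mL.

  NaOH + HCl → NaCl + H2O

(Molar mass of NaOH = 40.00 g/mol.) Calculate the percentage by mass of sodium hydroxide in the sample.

n(HCl) per titration = 0.03646 × 0.2420 = 8.823 × 10^-3 mol
n(NaOH) in each aliquot = 8.823 × 10^-3 mol (1:1 ratio)
n(NaOH) in the whole flask = 8.823 × 10^-3 × 200.0/20.00 = 0.08823 mol
mass of NaOH = 0.08823 × 40.00 = 3.529 g
% NaOH = 3.529 / 5.730 × 100 = 61.59 %

61.59 %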